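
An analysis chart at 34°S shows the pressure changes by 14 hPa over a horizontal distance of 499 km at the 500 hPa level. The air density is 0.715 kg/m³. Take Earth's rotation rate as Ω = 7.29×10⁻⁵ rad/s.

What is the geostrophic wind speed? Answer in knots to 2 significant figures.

94 knots

Coriolis parameter at 34°S:
f = 2Ω sin φ = 2 × 7.29×10⁻⁵ × sin 34° = 8.15×10⁻⁵ s⁻¹
Pressure gradient: |∂P/∂n| = 1400 Pa / 499000 m = 2.81×10⁻³ Pa/m
Geostrophic balance (pressure-gradient force = Coriolis force):
V_g = (1/(fρ)) |∂P/∂n| = 2.81×10⁻³ / (8.15×10⁻⁵ × 0.715) = 48.1 m/s
Converting: 48.1 m/s × 1.944 = 94 knots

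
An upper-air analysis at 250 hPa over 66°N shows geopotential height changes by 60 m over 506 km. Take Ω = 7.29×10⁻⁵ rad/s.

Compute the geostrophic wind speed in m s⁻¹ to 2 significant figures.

8.7 m s⁻¹

Coriolis parameter at 66°N:
f = 2Ω sin φ = 2 × 7.29×10⁻⁵ × sin 66° = 1.33×10⁻⁴ s⁻¹
Height gradient: |∂Z/∂n| = 60 m / 506000 m = 1.19×10⁻⁴
On a pressure surface, geostrophic balance gives V_g = (g/f)|∂Z/∂n|:
V_g = 9.81 × 1.19×10⁻⁴ / 1.33×10⁻⁴ = 8.73 m/s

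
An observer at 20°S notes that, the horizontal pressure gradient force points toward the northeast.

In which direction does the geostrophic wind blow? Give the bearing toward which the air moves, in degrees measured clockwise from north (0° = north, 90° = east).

The pressure-gradient force points toward the northeast (bearing 045°).
Geostrophic balance: in the Southern Hemisphere the Coriolis force deflects motion to the left, so the geostrophic wind blows 90° to the left of the pressure-gradient force (low pressure on the right).
Rotating 045° by 90° counterclockwise gives 315° — the wind blows toward the northwest.

315°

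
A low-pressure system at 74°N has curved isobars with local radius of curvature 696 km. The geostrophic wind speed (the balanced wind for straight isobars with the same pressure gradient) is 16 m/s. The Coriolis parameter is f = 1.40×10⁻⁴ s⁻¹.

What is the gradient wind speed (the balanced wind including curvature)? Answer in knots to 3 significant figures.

27.2 knots

Around a low, centrifugal force acts outward with Coriolis, so pressure-gradient force balances both:
(1/ρ)|∂P/∂n| = fV + V²/R  →  V² + fR·V − fR·V_g = 0
With fR = 1.40×10⁻⁴ × 696×10³ m = 97.4 m/s:
V = [−fR + √((fR)² + 4 fR V_g)]/2 = [−97.4 + √(97.4² + 4×97.4×16)]/2 = 14 m/s
Subgeostrophic (V < V_g = 16 m/s), as expected around a low.
Converting: 14 m/s × 1.944 = 27.2 knots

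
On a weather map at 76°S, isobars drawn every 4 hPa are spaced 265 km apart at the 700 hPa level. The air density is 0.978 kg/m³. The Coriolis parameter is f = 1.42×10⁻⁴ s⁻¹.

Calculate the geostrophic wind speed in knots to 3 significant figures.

21.1 knots

Pressure gradient: |∂P/∂n| = 400 Pa / 265000 m = 1.51×10⁻³ Pa/m
Geostrophic balance (pressure-gradient force = Coriolis force):
V_g = (1/(fρ)) |∂P/∂n| = 1.51×10⁻³ / (1.42×10⁻⁴ × 0.978) = 10.9 m/s
Converting: 10.9 m/s × 1.944 = 21.1 knots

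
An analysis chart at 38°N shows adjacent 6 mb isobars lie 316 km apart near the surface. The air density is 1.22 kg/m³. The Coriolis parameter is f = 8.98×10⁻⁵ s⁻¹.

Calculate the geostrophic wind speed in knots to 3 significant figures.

33.7 knots

Pressure gradient: |∂P/∂n| = 600 Pa / 316000 m = 1.90×10⁻³ Pa/m
Geostrophic balance (pressure-gradient force = Coriolis force):
V_g = (1/(fρ)) |∂P/∂n| = 1.90×10⁻³ / (8.98×10⁻⁵ × 1.22) = 17.3 m/s
Converting: 17.3 m/s × 1.944 = 33.7 knots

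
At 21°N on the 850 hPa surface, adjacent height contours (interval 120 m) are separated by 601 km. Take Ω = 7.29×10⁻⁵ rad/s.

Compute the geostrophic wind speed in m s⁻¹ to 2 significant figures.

Coriolis parameter at 21°N:
f = 2Ω sin φ = 2 × 7.29×10⁻⁵ × sin 21° = 5.23×10⁻⁵ s⁻¹
Height gradient: |∂Z/∂n| = 120 m / 601000 m = 2.00×10⁻⁴
On a pressure surface, geostrophic balance gives V_g = (g/f)|∂Z/∂n|:
V_g = 9.81 × 2.00×10⁻⁴ / 5.23×10⁻⁵ = 37.5 m/s

37 m s⁻¹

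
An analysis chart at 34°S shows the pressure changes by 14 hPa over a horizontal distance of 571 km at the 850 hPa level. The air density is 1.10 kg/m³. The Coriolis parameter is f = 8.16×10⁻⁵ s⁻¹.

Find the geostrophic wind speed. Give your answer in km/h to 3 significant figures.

98.3 km/h

Pressure gradient: |∂P/∂n| = 1400 Pa / 571000 m = 2.45×10⁻³ Pa/m
Geostrophic balance (pressure-gradient force = Coriolis force):
V_g = (1/(fρ)) |∂P/∂n| = 2.45×10⁻³ / (8.16×10⁻⁵ × 1.10) = 27.3 m/s
Converting: 27.3 m/s × 3.6 = 98.3 km/h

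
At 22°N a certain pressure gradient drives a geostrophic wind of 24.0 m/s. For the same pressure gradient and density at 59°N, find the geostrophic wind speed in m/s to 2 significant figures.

10 m/s

With the same pressure gradient and density, V_g ∝ 1/f ∝ 1/sin φ.
V₂ = V₁ · sin φ₁ / sin φ₂ = 24.0 × sin 22° / sin 59°
V₂ = 24.0 × 0.3746/0.8572 = 10 m/s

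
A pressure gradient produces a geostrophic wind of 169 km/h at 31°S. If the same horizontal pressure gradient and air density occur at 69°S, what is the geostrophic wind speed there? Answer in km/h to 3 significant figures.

With the same pressure gradient and density, V_g ∝ 1/f ∝ 1/sin φ.
V₂ = V₁ · sin φ₁ / sin φ₂ = 169 × sin 31° / sin 69°
V₂ = 169 × 0.5150/0.9336 = 93.2 km/h

93.2 km/h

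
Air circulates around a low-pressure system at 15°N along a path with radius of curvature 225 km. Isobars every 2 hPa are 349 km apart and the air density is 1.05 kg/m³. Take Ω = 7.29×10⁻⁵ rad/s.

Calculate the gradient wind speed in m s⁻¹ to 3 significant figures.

7.62 m s⁻¹

Coriolis parameter at 15°N:
f = 2Ω sin φ = 2 × 7.29×10⁻⁵ × sin 15° = 3.77×10⁻⁵ s⁻¹
Pressure gradient: |∂P/∂n| = 200 Pa / 349000 m = 5.73×10⁻⁴ Pa/m
Geostrophic speed: V_g = |∂P/∂n|/(fρ) = 5.73×10⁻⁴/(3.77×10⁻⁵ × 1.05) = 14.5 m/s
Around a low, centrifugal force acts outward with Coriolis, so pressure-gradient force balances both:
(1/ρ)|∂P/∂n| = fV + V²/R  →  V² + fR·V − fR·V_g = 0
With fR = 3.77×10⁻⁵ × 225×10³ m = 8.49 m/s:
V = [−fR + √((fR)² + 4 fR V_g)]/2 = [−8.49 + √(8.49² + 4×8.49×14.5)]/2 = 7.62 m/s
Subgeostrophic (V < V_g = 14.5 m/s), as expected around a low.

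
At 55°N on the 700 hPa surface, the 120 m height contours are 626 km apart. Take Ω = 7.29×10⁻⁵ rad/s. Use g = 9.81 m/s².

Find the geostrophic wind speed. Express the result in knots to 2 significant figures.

31 knots

Coriolis parameter at 55°N:
f = 2Ω sin φ = 2 × 7.29×10⁻⁵ × sin 55° = 1.19×10⁻⁴ s⁻¹
Height gradient: |∂Z/∂n| = 120 m / 626000 m = 1.92×10⁻⁴
On a pressure surface, geostrophic balance gives V_g = (g/f)|∂Z/∂n|:
V_g = 9.81 × 1.92×10⁻⁴ / 1.19×10⁻⁴ = 15.7 m/s
Converting: 15.7 m/s × 1.944 = 31 knots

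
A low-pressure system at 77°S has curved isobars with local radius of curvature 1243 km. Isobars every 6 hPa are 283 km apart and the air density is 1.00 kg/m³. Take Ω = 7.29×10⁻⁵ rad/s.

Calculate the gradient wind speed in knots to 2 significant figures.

Coriolis parameter at 77°S:
f = 2Ω sin φ = 2 × 7.29×10⁻⁵ × sin 77° = 1.42×10⁻⁴ s⁻¹
Pressure gradient: |∂P/∂n| = 600 Pa / 283000 m = 2.12×10⁻³ Pa/m
Geostrophic speed: V_g = |∂P/∂n|/(fρ) = 2.12×10⁻³/(1.42×10⁻⁴ × 1.00) = 14.9 m/s
Around a low, centrifugal force acts outward with Coriolis, so pressure-gradient force balances both:
(1/ρ)|∂P/∂n| = fV + V²/R  →  V² + fR·V − fR·V_g = 0
With fR = 1.42×10⁻⁴ × 1243×10³ m = 177 m/s:
V = [−fR + √((fR)² + 4 fR V_g)]/2 = [−177 + √(177² + 4×177×14.9)]/2 = 13.8 m/s
Subgeostrophic (V < V_g = 14.9 m/s), as expected around a low.
Converting: 13.8 m/s × 1.944 = 27 knots

27 knots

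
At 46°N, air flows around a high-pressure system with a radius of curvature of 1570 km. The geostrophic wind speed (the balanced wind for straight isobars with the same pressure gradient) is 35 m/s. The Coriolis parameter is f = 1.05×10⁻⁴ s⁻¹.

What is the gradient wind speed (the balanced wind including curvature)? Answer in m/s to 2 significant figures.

Around a high, pressure-gradient force acts outward with centrifugal, so Coriolis balances both:
fV = (1/ρ)|∂P/∂n| + V²/R  →  V² − fR·V + fR·V_g = 0
With fR = 1.05×10⁻⁴ × 1570×10³ m = 165 m/s:
V = [fR − √((fR)² − 4 fR V_g)]/2 = [165 − √(165² − 4×165×35)]/2 = 50.4 m/s
Supergeostrophic (V > V_g = 35 m/s), as expected around a high.

50 m/s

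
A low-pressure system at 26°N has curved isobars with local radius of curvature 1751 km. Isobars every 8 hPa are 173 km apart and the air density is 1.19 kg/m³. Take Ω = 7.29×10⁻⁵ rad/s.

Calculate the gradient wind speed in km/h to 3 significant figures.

Coriolis parameter at 26°N:
f = 2Ω sin φ = 2 × 7.29×10⁻⁵ × sin 26° = 6.39×10⁻⁵ s⁻¹
Pressure gradient: |∂P/∂n| = 800 Pa / 173000 m = 4.62×10⁻³ Pa/m
Geostrophic speed: V_g = |∂P/∂n|/(fρ) = 4.62×10⁻³/(6.39×10⁻⁵ × 1.19) = 60.8 m/s
Around a low, centrifugal force acts outward with Coriolis, so pressure-gradient force balances both:
(1/ρ)|∂P/∂n| = fV + V²/R  →  V² + fR·V − fR·V_g = 0
With fR = 6.39×10⁻⁵ × 1751×10³ m = 112 m/s:
V = [−fR + √((fR)² + 4 fR V_g)]/2 = [−112 + √(112² + 4×112×60.8)]/2 = 43.7 m/s
Subgeostrophic (V < V_g = 60.8 m/s), as expected around a low.
Converting: 43.7 m/s × 3.6 = 157 km/h

157 km/h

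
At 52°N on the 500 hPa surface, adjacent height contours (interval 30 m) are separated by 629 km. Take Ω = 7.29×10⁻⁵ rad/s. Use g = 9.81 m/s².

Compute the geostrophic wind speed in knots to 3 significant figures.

Coriolis parameter at 52°N:
f = 2Ω sin φ = 2 × 7.29×10⁻⁵ × sin 52° = 1.15×10⁻⁴ s⁻¹
Height gradient: |∂Z/∂n| = 30 m / 629000 m = 4.77×10⁻⁵
On a pressure surface, geostrophic balance gives V_g = (g/f)|∂Z/∂n|:
V_g = 9.81 × 4.77×10⁻⁵ / 1.15×10⁻⁴ = 4.07 m/s
Converting: 4.07 m/s × 1.944 = 7.92 knots

7.92 knots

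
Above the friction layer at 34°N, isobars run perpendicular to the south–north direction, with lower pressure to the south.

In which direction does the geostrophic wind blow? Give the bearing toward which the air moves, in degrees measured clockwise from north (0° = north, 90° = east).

The pressure-gradient force points toward the south (bearing 180°).
Geostrophic balance: in the Northern Hemisphere the Coriolis force deflects motion to the right, so the geostrophic wind blows 90° to the right of the pressure-gradient force (low pressure on the left).
Rotating 180° by 90° clockwise gives 270° — the wind blows toward the west.

270°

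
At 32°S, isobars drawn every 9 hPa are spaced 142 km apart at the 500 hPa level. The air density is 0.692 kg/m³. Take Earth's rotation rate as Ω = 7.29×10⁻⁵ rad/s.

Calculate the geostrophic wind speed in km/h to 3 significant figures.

Coriolis parameter at 32°S:
f = 2Ω sin φ = 2 × 7.29×10⁻⁵ × sin 32° = 7.73×10⁻⁵ s⁻¹
Pressure gradient: |∂P/∂n| = 900 Pa / 142000 m = 6.34×10⁻³ Pa/m
Geostrophic balance (pressure-gradient force = Coriolis force):
V_g = (1/(fρ)) |∂P/∂n| = 6.34×10⁻³ / (7.73×10⁻⁵ × 0.692) = 119 m/s
Converting: 119 m/s × 3.6 = 427 km/h

427 km/h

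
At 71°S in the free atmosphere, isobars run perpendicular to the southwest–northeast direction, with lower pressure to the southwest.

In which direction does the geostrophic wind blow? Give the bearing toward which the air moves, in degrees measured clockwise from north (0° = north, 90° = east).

135°

The pressure-gradient force points toward the southwest (bearing 225°).
Geostrophic balance: in the Southern Hemisphere the Coriolis force deflects motion to the left, so the geostrophic wind blows 90° to the left of the pressure-gradient force (low pressure on the right).
Rotating 225° by 90° counterclockwise gives 135° — the wind blows toward the southeast.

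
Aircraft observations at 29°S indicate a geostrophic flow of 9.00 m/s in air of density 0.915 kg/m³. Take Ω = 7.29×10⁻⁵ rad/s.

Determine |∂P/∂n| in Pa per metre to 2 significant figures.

5.8×10⁻⁴ Pa/m

Coriolis parameter at 29°S:
f = 2Ω sin φ = 2 × 7.29×10⁻⁵ × sin 29° = 7.07×10⁻⁵ s⁻¹
Geostrophic balance rearranged: |∂P/∂n| = f ρ V_g
|∂P/∂n| = 7.07×10⁻⁵ × 0.915 × 9.00 = 5.82×10⁻⁴ Pa/m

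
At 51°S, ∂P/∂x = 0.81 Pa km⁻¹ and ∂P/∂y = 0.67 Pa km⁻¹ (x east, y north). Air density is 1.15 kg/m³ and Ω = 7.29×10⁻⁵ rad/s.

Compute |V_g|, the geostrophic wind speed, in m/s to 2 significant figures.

8.1 m/s

Coriolis parameter at 51°S:
f = 2Ω sin φ = 2 × 7.29×10⁻⁵ × sin 51° = 1.13×10⁻⁴ s⁻¹
In the Southern Hemisphere f is negative: f = −1.13×10⁻⁴ s⁻¹.
Component geostrophic relations (x east, y north):
u_g = −(1/(fρ)) ∂P/∂y,  v_g = (1/(fρ)) ∂P/∂x
u_g = −(0.67×10⁻³)/(−1.13×10⁻⁴ × 1.15) = 5.14 m/s;  v_g = (0.81×10⁻³)/(−1.13×10⁻⁴ × 1.15) = −6.22 m/s
|V_g| = √(u_g² + v_g²) = 8.07 m/s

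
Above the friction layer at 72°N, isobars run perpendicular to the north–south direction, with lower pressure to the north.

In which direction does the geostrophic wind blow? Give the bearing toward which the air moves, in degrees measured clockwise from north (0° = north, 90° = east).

The pressure-gradient force points toward the north (bearing 000°).
Geostrophic balance: in the Northern Hemisphere the Coriolis force deflects motion to the right, so the geostrophic wind blows 90° to the right of the pressure-gradient force (low pressure on the left).
Rotating 000° by 90° clockwise gives 090° — the wind blows toward the east.

090°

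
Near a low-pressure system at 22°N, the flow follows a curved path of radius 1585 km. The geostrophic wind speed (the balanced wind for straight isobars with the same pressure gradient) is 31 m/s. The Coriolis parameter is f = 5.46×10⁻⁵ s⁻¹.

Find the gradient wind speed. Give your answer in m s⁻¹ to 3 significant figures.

Around a low, centrifugal force acts outward with Coriolis, so pressure-gradient force balances both:
(1/ρ)|∂P/∂n| = fV + V²/R  →  V² + fR·V − fR·V_g = 0
With fR = 5.46×10⁻⁵ × 1585×10³ m = 86.5 m/s:
V = [−fR + √((fR)² + 4 fR V_g)]/2 = [−86.5 + √(86.5² + 4×86.5×31)]/2 = 24.2 m/s
Subgeostrophic (V < V_g = 31 m/s), as expected around a low.

24.2 m s⁻¹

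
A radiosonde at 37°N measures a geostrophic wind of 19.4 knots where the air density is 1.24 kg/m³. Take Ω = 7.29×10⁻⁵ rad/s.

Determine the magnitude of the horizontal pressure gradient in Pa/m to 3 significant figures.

Coriolis parameter at 37°N:
f = 2Ω sin φ = 2 × 7.29×10⁻⁵ × sin 37° = 8.77×10⁻⁵ s⁻¹
Wind speed in SI: 19.4 knots = 9.98 m/s
Geostrophic balance rearranged: |∂P/∂n| = f ρ V_g
|∂P/∂n| = 8.77×10⁻⁵ × 1.24 × 9.98 = 1.09×10⁻³ Pa/m

1.09×10⁻³ Pa/m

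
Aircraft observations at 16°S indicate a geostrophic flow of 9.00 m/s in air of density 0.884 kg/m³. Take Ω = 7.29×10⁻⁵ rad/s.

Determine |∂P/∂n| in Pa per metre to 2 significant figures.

Coriolis parameter at 16°S:
f = 2Ω sin φ = 2 × 7.29×10⁻⁵ × sin 16° = 4.02×10⁻⁵ s⁻¹
Geostrophic balance rearranged: |∂P/∂n| = f ρ V_g
|∂P/∂n| = 4.02×10⁻⁵ × 0.884 × 9.00 = 3.20×10⁻⁴ Pa/m

3.2×10⁻⁴ Pa/m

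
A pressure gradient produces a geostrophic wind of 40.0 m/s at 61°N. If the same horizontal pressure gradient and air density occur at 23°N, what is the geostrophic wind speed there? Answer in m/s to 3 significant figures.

With the same pressure gradient and density, V_g ∝ 1/f ∝ 1/sin φ.
V₂ = V₁ · sin φ₁ / sin φ₂ = 40.0 × sin 61° / sin 23°
V₂ = 40.0 × 0.8746/0.3907 = 89.5 m/s

89.5 m/s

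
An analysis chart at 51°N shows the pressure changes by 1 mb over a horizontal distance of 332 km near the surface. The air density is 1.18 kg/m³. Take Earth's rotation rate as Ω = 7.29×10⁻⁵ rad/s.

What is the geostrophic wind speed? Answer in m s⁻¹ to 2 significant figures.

Coriolis parameter at 51°N:
f = 2Ω sin φ = 2 × 7.29×10⁻⁵ × sin 51° = 1.13×10⁻⁴ s⁻¹
Pressure gradient: |∂P/∂n| = 100 Pa / 332000 m = 3.01×10⁻⁴ Pa/m
Geostrophic balance (pressure-gradient force = Coriolis force):
V_g = (1/(fρ)) |∂P/∂n| = 3.01×10⁻⁴ / (1.13×10⁻⁴ × 1.18) = 2.25 m/s

2.3 m s⁻¹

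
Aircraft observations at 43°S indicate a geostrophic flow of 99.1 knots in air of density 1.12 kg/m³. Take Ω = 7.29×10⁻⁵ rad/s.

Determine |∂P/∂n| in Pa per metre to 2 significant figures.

Coriolis parameter at 43°S:
f = 2Ω sin φ = 2 × 7.29×10⁻⁵ × sin 43° = 9.94×10⁻⁵ s⁻¹
Wind speed in SI: 99.1 knots = 51.0 m/s
Geostrophic balance rearranged: |∂P/∂n| = f ρ V_g
|∂P/∂n| = 9.94×10⁻⁵ × 1.12 × 51.0 = 5.68×10⁻³ Pa/m

5.7×10⁻³ Pa/m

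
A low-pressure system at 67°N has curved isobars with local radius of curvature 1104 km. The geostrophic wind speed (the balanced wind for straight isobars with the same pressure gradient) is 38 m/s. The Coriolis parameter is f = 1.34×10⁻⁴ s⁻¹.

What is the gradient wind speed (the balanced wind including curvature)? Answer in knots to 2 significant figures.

61 knots

Around a low, centrifugal force acts outward with Coriolis, so pressure-gradient force balances both:
(1/ρ)|∂P/∂n| = fV + V²/R  →  V² + fR·V − fR·V_g = 0
With fR = 1.34×10⁻⁴ × 1104×10³ m = 148 m/s:
V = [−fR + √((fR)² + 4 fR V_g)]/2 = [−148 + √(148² + 4×148×38)]/2 = 31.4 m/s
Subgeostrophic (V < V_g = 38 m/s), as expected around a low.
Converting: 31.4 m/s × 1.944 = 61 knots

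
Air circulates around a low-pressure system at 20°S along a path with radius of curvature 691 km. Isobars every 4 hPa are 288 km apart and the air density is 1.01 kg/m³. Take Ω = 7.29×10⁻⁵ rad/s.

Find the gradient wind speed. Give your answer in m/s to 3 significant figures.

18.1 m/s

Coriolis parameter at 20°S:
f = 2Ω sin φ = 2 × 7.29×10⁻⁵ × sin 20° = 4.99×10⁻⁵ s⁻¹
Pressure gradient: |∂P/∂n| = 400 Pa / 288000 m = 1.39×10⁻³ Pa/m
Geostrophic speed: V_g = |∂P/∂n|/(fρ) = 1.39×10⁻³/(4.99×10⁻⁵ × 1.01) = 27.6 m/s
Around a low, centrifugal force acts outward with Coriolis, so pressure-gradient force balances both:
(1/ρ)|∂P/∂n| = fV + V²/R  →  V² + fR·V − fR·V_g = 0
With fR = 4.99×10⁻⁵ × 691×10³ m = 34.5 m/s:
V = [−fR + √((fR)² + 4 fR V_g)]/2 = [−34.5 + √(34.5² + 4×34.5×27.6)]/2 = 18.1 m/s
Subgeostrophic (V < V_g = 27.6 m/s), as expected around a low.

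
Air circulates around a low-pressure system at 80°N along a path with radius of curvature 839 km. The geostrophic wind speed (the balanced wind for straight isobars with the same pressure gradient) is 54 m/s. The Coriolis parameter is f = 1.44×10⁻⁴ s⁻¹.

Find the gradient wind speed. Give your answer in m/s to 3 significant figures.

Around a low, centrifugal force acts outward with Coriolis, so pressure-gradient force balances both:
(1/ρ)|∂P/∂n| = fV + V²/R  →  V² + fR·V − fR·V_g = 0
With fR = 1.44×10⁻⁴ × 839×10³ m = 121 m/s:
V = [−fR + √((fR)² + 4 fR V_g)]/2 = [−121 + √(121² + 4×121×54)]/2 = 40.5 m/s
Subgeostrophic (V < V_g = 54 m/s), as expected around a low.

40.5 m/s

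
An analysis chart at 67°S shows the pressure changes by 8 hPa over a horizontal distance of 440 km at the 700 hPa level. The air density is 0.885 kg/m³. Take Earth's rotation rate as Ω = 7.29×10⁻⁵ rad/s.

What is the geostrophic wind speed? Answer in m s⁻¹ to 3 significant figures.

Coriolis parameter at 67°S:
f = 2Ω sin φ = 2 × 7.29×10⁻⁵ × sin 67° = 1.34×10⁻⁴ s⁻¹
Pressure gradient: |∂P/∂n| = 800 Pa / 440000 m = 1.82×10⁻³ Pa/m
Geostrophic balance (pressure-gradient force = Coriolis force):
V_g = (1/(fρ)) |∂P/∂n| = 1.82×10⁻³ / (1.34×10⁻⁴ × 0.885) = 15.3 m/s

15.3 m s⁻¹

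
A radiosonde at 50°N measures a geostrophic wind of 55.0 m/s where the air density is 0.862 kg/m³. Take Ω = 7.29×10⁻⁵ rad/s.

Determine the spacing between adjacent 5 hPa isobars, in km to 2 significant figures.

94 km

Coriolis parameter at 50°N:
f = 2Ω sin φ = 2 × 7.29×10⁻⁵ × sin 50° = 1.12×10⁻⁴ s⁻¹
Geostrophic balance rearranged: |∂P/∂n| = f ρ V_g
|∂P/∂n| = 1.12×10⁻⁴ × 0.862 × 55.0 = 5.30×10⁻³ Pa/m
Isobar spacing: Δn = ΔP/|∂P/∂n| = 500 Pa / 5.30×10⁻³ Pa/m = 94425 m ≈ 94 km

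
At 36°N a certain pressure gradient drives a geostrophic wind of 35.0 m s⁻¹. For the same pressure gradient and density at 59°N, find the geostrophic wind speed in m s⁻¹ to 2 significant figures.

24 m s⁻¹

With the same pressure gradient and density, V_g ∝ 1/f ∝ 1/sin φ.
V₂ = V₁ · sin φ₁ / sin φ₂ = 35.0 × sin 36° / sin 59°
V₂ = 35.0 × 0.5878/0.8572 = 24 m s⁻¹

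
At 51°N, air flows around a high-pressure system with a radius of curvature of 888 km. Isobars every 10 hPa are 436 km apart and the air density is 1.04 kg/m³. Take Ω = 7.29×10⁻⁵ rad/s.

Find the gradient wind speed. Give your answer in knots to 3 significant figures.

Coriolis parameter at 51°N:
f = 2Ω sin φ = 2 × 7.29×10⁻⁵ × sin 51° = 1.13×10⁻⁴ s⁻¹
Pressure gradient: |∂P/∂n| = 1000 Pa / 436000 m = 2.29×10⁻³ Pa/m
Geostrophic speed: V_g = |∂P/∂n|/(fρ) = 2.29×10⁻³/(1.13×10⁻⁴ × 1.04) = 19.5 m/s
Around a high, pressure-gradient force acts outward with centrifugal, so Coriolis balances both:
fV = (1/ρ)|∂P/∂n| + V²/R  →  V² − fR·V + fR·V_g = 0
With fR = 1.13×10⁻⁴ × 888×10³ m = 101 m/s:
V = [fR − √((fR)² − 4 fR V_g)]/2 = [101 − √(101² − 4×101×19.5)]/2 = 26.4 m/s
Supergeostrophic (V > V_g = 19.5 m/s), as expected around a high.
Converting: 26.4 m/s × 1.944 = 51.3 knots

51.3 knots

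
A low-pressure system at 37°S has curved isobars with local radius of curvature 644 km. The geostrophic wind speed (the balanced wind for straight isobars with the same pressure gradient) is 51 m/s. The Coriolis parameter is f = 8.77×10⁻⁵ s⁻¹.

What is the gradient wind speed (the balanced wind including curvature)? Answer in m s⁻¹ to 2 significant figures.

32 m s⁻¹

Around a low, centrifugal force acts outward with Coriolis, so pressure-gradient force balances both:
(1/ρ)|∂P/∂n| = fV + V²/R  →  V² + fR·V − fR·V_g = 0
With fR = 8.77×10⁻⁵ × 644×10³ m = 56.5 m/s:
V = [−fR + √((fR)² + 4 fR V_g)]/2 = [−56.5 + √(56.5² + 4×56.5×51)]/2 = 32.4 m/s
Subgeostrophic (V < V_g = 51 m/s), as expected around a low.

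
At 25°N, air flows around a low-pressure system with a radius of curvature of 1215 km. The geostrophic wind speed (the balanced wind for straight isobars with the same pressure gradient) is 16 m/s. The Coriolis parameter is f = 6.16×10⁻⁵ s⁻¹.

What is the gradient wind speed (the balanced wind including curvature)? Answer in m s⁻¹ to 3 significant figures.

13.5 m s⁻¹

Around a low, centrifugal force acts outward with Coriolis, so pressure-gradient force balances both:
(1/ρ)|∂P/∂n| = fV + V²/R  →  V² + fR·V − fR·V_g = 0
With fR = 6.16×10⁻⁵ × 1215×10³ m = 74.8 m/s:
V = [−fR + √((fR)² + 4 fR V_g)]/2 = [−74.8 + √(74.8² + 4×74.8×16)]/2 = 13.5 m/s
Subgeostrophic (V < V_g = 16 m/s), as expected around a low.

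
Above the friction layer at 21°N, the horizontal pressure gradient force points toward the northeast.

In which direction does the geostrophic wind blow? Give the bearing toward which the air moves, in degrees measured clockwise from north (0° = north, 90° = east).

135°

The pressure-gradient force points toward the northeast (bearing 045°).
Geostrophic balance: in the Northern Hemisphere the Coriolis force deflects motion to the right, so the geostrophic wind blows 90° to the right of the pressure-gradient force (low pressure on the left).
Rotating 045° by 90° clockwise gives 135° — the wind blows toward the southeast.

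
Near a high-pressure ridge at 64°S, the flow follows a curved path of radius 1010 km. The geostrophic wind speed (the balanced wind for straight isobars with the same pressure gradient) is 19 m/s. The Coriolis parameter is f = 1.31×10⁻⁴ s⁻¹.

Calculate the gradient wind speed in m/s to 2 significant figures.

Around a high, pressure-gradient force acts outward with centrifugal, so Coriolis balances both:
fV = (1/ρ)|∂P/∂n| + V²/R  →  V² − fR·V + fR·V_g = 0
With fR = 1.31×10⁻⁴ × 1010×10³ m = 132 m/s:
V = [fR − √((fR)² − 4 fR V_g)]/2 = [132 − √(132² − 4×132×19)]/2 = 23 m/s
Supergeostrophic (V > V_g = 19 m/s), as expected around a high.

23 m/s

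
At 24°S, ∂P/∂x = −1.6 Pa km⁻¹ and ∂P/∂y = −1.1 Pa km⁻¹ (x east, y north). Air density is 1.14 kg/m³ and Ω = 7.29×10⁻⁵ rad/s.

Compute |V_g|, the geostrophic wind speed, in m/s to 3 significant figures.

Coriolis parameter at 24°S:
f = 2Ω sin φ = 2 × 7.29×10⁻⁵ × sin 24° = 5.93×10⁻⁵ s⁻¹
In the Southern Hemisphere f is negative: f = −5.93×10⁻⁵ s⁻¹.
Component geostrophic relations (x east, y north):
u_g = −(1/(fρ)) ∂P/∂y,  v_g = (1/(fρ)) ∂P/∂x
u_g = −(−1.1×10⁻³)/(−5.93×10⁻⁵ × 1.14) = −16.3 m/s;  v_g = (−1.6×10⁻³)/(−5.93×10⁻⁵ × 1.14) = 23.7 m/s
|V_g| = √(u_g² + v_g²) = 28.7 m/s

28.7 m/s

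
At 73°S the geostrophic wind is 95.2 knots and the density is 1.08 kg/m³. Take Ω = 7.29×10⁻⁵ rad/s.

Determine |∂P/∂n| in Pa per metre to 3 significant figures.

7.37×10⁻³ Pa/m

Coriolis parameter at 73°S:
f = 2Ω sin φ = 2 × 7.29×10⁻⁵ × sin 73° = 1.39×10⁻⁴ s⁻¹
Wind speed in SI: 95.2 knots = 49.0 m/s
Geostrophic balance rearranged: |∂P/∂n| = f ρ V_g
|∂P/∂n| = 1.39×10⁻⁴ × 1.08 × 49.0 = 7.37×10⁻³ Pa/m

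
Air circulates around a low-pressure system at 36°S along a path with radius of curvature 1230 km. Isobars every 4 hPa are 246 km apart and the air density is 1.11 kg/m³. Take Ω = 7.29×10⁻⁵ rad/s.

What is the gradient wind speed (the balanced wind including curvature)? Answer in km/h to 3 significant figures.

Coriolis parameter at 36°S:
f = 2Ω sin φ = 2 × 7.29×10⁻⁵ × sin 36° = 8.57×10⁻⁵ s⁻¹
Pressure gradient: |∂P/∂n| = 400 Pa / 246000 m = 1.63×10⁻³ Pa/m
Geostrophic speed: V_g = |∂P/∂n|/(fρ) = 1.63×10⁻³/(8.57×10⁻⁵ × 1.11) = 17.1 m/s
Around a low, centrifugal force acts outward with Coriolis, so pressure-gradient force balances both:
(1/ρ)|∂P/∂n| = fV + V²/R  →  V² + fR·V − fR·V_g = 0
With fR = 8.57×10⁻⁵ × 1230×10³ m = 105 m/s:
V = [−fR + √((fR)² + 4 fR V_g)]/2 = [−105 + √(105² + 4×105×17.1)]/2 = 15 m/s
Subgeostrophic (V < V_g = 17.1 m/s), as expected around a low.
Converting: 15 m/s × 3.6 = 53.9 km/h

53.9 km/h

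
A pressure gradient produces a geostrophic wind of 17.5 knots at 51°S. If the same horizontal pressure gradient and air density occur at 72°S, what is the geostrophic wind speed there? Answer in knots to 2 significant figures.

With the same pressure gradient and density, V_g ∝ 1/f ∝ 1/sin φ.
V₂ = V₁ · sin φ₁ / sin φ₂ = 17.5 × sin 51° / sin 72°
V₂ = 17.5 × 0.7771/0.9511 = 14 knots

14 knots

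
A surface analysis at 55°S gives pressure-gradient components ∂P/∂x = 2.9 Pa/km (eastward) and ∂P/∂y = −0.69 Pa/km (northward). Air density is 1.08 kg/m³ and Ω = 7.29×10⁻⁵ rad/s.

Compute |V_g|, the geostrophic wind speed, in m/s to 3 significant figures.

23.1 m/s

Coriolis parameter at 55°S:
f = 2Ω sin φ = 2 × 7.29×10⁻⁵ × sin 55° = 1.19×10⁻⁴ s⁻¹
In the Southern Hemisphere f is negative: f = −1.19×10⁻⁴ s⁻¹.
Component geostrophic relations (x east, y north):
u_g = −(1/(fρ)) ∂P/∂y,  v_g = (1/(fρ)) ∂P/∂x
u_g = −(−0.69×10⁻³)/(−1.19×10⁻⁴ × 1.08) = −5.35 m/s;  v_g = (2.9×10⁻³)/(−1.19×10⁻⁴ × 1.08) = −22.5 m/s
|V_g| = √(u_g² + v_g²) = 23.1 m/s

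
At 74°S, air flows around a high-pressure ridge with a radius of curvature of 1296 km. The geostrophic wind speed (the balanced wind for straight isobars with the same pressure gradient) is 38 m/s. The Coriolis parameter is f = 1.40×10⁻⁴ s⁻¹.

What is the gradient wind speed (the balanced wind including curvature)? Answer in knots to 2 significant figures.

110 knots

Around a high, pressure-gradient force acts outward with centrifugal, so Coriolis balances both:
fV = (1/ρ)|∂P/∂n| + V²/R  →  V² − fR·V + fR·V_g = 0
With fR = 1.40×10⁻⁴ × 1296×10³ m = 181 m/s:
V = [fR − √((fR)² − 4 fR V_g)]/2 = [181 − √(181² − 4×181×38)]/2 = 54.2 m/s
Supergeostrophic (V > V_g = 38 m/s), as expected around a high.
Converting: 54.2 m/s × 1.944 = 110 knots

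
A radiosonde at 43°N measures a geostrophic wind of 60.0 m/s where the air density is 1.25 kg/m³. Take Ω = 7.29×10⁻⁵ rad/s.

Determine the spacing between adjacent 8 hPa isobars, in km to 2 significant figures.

Coriolis parameter at 43°N:
f = 2Ω sin φ = 2 × 7.29×10⁻⁵ × sin 43° = 9.94×10⁻⁵ s⁻¹
Geostrophic balance rearranged: |∂P/∂n| = f ρ V_g
|∂P/∂n| = 9.94×10⁻⁵ × 1.25 × 60.0 = 7.46×10⁻³ Pa/m
Isobar spacing: Δn = ΔP/|∂P/∂n| = 800 Pa / 7.46×10⁻³ Pa/m = 107272 m ≈ 110 km

110 km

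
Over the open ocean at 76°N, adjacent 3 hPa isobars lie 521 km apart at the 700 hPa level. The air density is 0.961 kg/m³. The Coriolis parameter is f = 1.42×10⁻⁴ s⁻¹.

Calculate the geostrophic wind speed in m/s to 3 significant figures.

4.22 m/s

Pressure gradient: |∂P/∂n| = 300 Pa / 521000 m = 5.76×10⁻⁴ Pa/m
Geostrophic balance (pressure-gradient force = Coriolis force):
V_g = (1/(fρ)) |∂P/∂n| = 5.76×10⁻⁴ / (1.42×10⁻⁴ × 0.961) = 4.22 m/s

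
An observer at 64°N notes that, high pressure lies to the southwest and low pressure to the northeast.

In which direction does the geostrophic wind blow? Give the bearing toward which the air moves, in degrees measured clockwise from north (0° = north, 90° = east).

135°

The pressure-gradient force points toward the northeast (bearing 045°).
Geostrophic balance: in the Northern Hemisphere the Coriolis force deflects motion to the right, so the geostrophic wind blows 90° to the right of the pressure-gradient force (low pressure on the left).
Rotating 045° by 90° clockwise gives 135° — the wind blows toward the southeast.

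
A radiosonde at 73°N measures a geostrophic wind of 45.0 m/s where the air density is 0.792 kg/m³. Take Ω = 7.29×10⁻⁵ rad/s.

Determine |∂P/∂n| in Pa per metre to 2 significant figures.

5.0×10⁻³ Pa/m

Coriolis parameter at 73°N:
f = 2Ω sin φ = 2 × 7.29×10⁻⁵ × sin 73° = 1.39×10⁻⁴ s⁻¹
Geostrophic balance rearranged: |∂P/∂n| = f ρ V_g
|∂P/∂n| = 1.39×10⁻⁴ × 0.792 × 45.0 = 4.97×10⁻³ Pa/m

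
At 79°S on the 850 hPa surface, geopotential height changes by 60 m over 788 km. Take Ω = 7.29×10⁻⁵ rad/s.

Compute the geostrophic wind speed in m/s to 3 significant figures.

5.22 m/s

Coriolis parameter at 79°S:
f = 2Ω sin φ = 2 × 7.29×10⁻⁵ × sin 79° = 1.43×10⁻⁴ s⁻¹
Height gradient: |∂Z/∂n| = 60 m / 788000 m = 7.61×10⁻⁵
On a pressure surface, geostrophic balance gives V_g = (g/f)|∂Z/∂n|:
V_g = 9.81 × 7.61×10⁻⁵ / 1.43×10⁻⁴ = 5.22 m/s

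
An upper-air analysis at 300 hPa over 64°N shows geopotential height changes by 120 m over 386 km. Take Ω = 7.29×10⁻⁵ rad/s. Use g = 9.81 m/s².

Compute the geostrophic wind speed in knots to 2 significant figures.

Coriolis parameter at 64°N:
f = 2Ω sin φ = 2 × 7.29×10⁻⁵ × sin 64° = 1.31×10⁻⁴ s⁻¹
Height gradient: |∂Z/∂n| = 120 m / 386000 m = 3.11×10⁻⁴
On a pressure surface, geostrophic balance gives V_g = (g/f)|∂Z/∂n|:
V_g = 9.81 × 3.11×10⁻⁴ / 1.31×10⁻⁴ = 23.3 m/s
Converting: 23.3 m/s × 1.944 = 45 knots

45 knots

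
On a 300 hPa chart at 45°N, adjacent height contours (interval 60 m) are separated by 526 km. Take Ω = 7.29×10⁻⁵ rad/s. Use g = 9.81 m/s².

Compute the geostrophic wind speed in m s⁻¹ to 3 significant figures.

10.9 m s⁻¹

Coriolis parameter at 45°N:
f = 2Ω sin φ = 2 × 7.29×10⁻⁵ × sin 45° = 1.03×10⁻⁴ s⁻¹
Height gradient: |∂Z/∂n| = 60 m / 526000 m = 1.14×10⁻⁴
On a pressure surface, geostrophic balance gives V_g = (g/f)|∂Z/∂n|:
V_g = 9.81 × 1.14×10⁻⁴ / 1.03×10⁻⁴ = 10.9 m/s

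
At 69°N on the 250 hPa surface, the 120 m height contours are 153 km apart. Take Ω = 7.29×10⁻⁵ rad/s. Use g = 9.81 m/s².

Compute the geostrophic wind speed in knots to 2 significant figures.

110 knots

Coriolis parameter at 69°N:
f = 2Ω sin φ = 2 × 7.29×10⁻⁵ × sin 69° = 1.36×10⁻⁴ s⁻¹
Height gradient: |∂Z/∂n| = 120 m / 153000 m = 7.84×10⁻⁴
On a pressure surface, geostrophic balance gives V_g = (g/f)|∂Z/∂n|:
V_g = 9.81 × 7.84×10⁻⁴ / 1.36×10⁻⁴ = 56.5 m/s
Converting: 56.5 m/s × 1.944 = 110 knots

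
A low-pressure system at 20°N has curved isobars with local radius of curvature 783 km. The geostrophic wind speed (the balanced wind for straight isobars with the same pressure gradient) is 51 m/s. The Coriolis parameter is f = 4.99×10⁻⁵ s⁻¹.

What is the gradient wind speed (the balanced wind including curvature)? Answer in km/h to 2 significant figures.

110 km/h

Around a low, centrifugal force acts outward with Coriolis, so pressure-gradient force balances both:
(1/ρ)|∂P/∂n| = fV + V²/R  →  V² + fR·V − fR·V_g = 0
With fR = 4.99×10⁻⁵ × 783×10³ m = 39.1 m/s:
V = [−fR + √((fR)² + 4 fR V_g)]/2 = [−39.1 + √(39.1² + 4×39.1×51)]/2 = 29.2 m/s
Subgeostrophic (V < V_g = 51 m/s), as expected around a low.
Converting: 29.2 m/s × 3.6 = 110 km/h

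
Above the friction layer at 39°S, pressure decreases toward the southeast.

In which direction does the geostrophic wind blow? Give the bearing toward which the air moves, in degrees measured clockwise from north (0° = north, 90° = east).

The pressure-gradient force points toward the southeast (bearing 135°).
Geostrophic balance: in the Southern Hemisphere the Coriolis force deflects motion to the left, so the geostrophic wind blows 90° to the left of the pressure-gradient force (low pressure on the right).
Rotating 135° by 90° counterclockwise gives 045° — the wind blows toward the northeast.

045°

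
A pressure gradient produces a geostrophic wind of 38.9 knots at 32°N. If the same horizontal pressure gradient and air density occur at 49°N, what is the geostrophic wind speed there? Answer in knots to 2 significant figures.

With the same pressure gradient and density, V_g ∝ 1/f ∝ 1/sin φ.
V₂ = V₁ · sin φ₁ / sin φ₂ = 38.9 × sin 32° / sin 49°
V₂ = 38.9 × 0.5299/0.7547 = 27 knots

27 knots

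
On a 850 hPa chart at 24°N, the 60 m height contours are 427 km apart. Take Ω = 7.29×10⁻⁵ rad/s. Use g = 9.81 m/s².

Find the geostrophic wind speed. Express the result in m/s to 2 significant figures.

23 m/s

Coriolis parameter at 24°N:
f = 2Ω sin φ = 2 × 7.29×10⁻⁵ × sin 24° = 5.93×10⁻⁵ s⁻¹
Height gradient: |∂Z/∂n| = 60 m / 427000 m = 1.41×10⁻⁴
On a pressure surface, geostrophic balance gives V_g = (g/f)|∂Z/∂n|:
V_g = 9.81 × 1.41×10⁻⁴ / 5.93×10⁻⁵ = 23.2 m/s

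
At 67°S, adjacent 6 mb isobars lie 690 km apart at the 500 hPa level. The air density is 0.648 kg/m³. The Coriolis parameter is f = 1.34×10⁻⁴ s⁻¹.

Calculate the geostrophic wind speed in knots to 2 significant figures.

Pressure gradient: |∂P/∂n| = 600 Pa / 690000 m = 8.70×10⁻⁴ Pa/m
Geostrophic balance (pressure-gradient force = Coriolis force):
V_g = (1/(fρ)) |∂P/∂n| = 8.70×10⁻⁴ / (1.34×10⁻⁴ × 0.648) = 10.0 m/s
Converting: 10.0 m/s × 1.944 = 19 knots

19 knots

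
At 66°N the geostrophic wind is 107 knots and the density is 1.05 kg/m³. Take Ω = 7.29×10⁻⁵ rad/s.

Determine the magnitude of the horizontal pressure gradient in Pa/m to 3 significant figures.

Coriolis parameter at 66°N:
f = 2Ω sin φ = 2 × 7.29×10⁻⁵ × sin 66° = 1.33×10⁻⁴ s⁻¹
Wind speed in SI: 107 knots = 55.0 m/s
Geostrophic balance rearranged: |∂P/∂n| = f ρ V_g
|∂P/∂n| = 1.33×10⁻⁴ × 1.05 × 55.0 = 7.70×10⁻³ Pa/m

7.70×10⁻³ Pa/m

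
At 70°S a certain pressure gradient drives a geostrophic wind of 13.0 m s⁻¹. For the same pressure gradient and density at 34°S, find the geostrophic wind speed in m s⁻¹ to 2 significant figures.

22 m s⁻¹

With the same pressure gradient and density, V_g ∝ 1/f ∝ 1/sin φ.
V₂ = V₁ · sin φ₁ / sin φ₂ = 13.0 × sin 70° / sin 34°
V₂ = 13.0 × 0.9397/0.5592 = 22 m s⁻¹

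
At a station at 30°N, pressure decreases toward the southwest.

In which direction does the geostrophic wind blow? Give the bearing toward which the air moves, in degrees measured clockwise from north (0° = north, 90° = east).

315°

The pressure-gradient force points toward the southwest (bearing 225°).
Geostrophic balance: in the Northern Hemisphere the Coriolis force deflects motion to the right, so the geostrophic wind blows 90° to the right of the pressure-gradient force (low pressure on the left).
Rotating 225° by 90° clockwise gives 315° — the wind blows toward the northwest.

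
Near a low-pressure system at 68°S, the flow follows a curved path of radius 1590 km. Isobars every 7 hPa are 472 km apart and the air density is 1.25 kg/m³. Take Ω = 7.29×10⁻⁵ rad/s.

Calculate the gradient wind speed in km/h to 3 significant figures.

Coriolis parameter at 68°S:
f = 2Ω sin φ = 2 × 7.29×10⁻⁵ × sin 68° = 1.35×10⁻⁴ s⁻¹
Pressure gradient: |∂P/∂n| = 700 Pa / 472000 m = 1.48×10⁻³ Pa/m
Geostrophic speed: V_g = |∂P/∂n|/(fρ) = 1.48×10⁻³/(1.35×10⁻⁴ × 1.25) = 8.78 m/s
Around a low, centrifugal force acts outward with Coriolis, so pressure-gradient force balances both:
(1/ρ)|∂P/∂n| = fV + V²/R  →  V² + fR·V − fR·V_g = 0
With fR = 1.35×10⁻⁴ × 1590×10³ m = 215 m/s:
V = [−fR + √((fR)² + 4 fR V_g)]/2 = [−215 + √(215² + 4×215×8.78)]/2 = 8.44 m/s
Subgeostrophic (V < V_g = 8.78 m/s), as expected around a low.
Converting: 8.44 m/s × 3.6 = 30.4 km/h

30.4 km/h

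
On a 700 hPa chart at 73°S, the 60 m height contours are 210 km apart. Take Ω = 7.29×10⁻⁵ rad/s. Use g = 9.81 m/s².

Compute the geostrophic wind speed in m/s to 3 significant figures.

Coriolis parameter at 73°S:
f = 2Ω sin φ = 2 × 7.29×10⁻⁵ × sin 73° = 1.39×10⁻⁴ s⁻¹
Height gradient: |∂Z/∂n| = 60 m / 210000 m = 2.86×10⁻⁴
On a pressure surface, geostrophic balance gives V_g = (g/f)|∂Z/∂n|:
V_g = 9.81 × 2.86×10⁻⁴ / 1.39×10⁻⁴ = 20.1 m/s

20.1 m/s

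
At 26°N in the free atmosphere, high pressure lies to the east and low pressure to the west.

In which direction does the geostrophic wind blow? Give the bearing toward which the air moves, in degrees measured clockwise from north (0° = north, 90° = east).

000°

The pressure-gradient force points toward the west (bearing 270°).
Geostrophic balance: in the Northern Hemisphere the Coriolis force deflects motion to the right, so the geostrophic wind blows 90° to the right of the pressure-gradient force (low pressure on the left).
Rotating 270° by 90° clockwise gives 000° — the wind blows toward the north.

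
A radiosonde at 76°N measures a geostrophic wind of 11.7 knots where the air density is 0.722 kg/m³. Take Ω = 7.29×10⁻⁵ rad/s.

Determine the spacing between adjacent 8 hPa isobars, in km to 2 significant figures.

Coriolis parameter at 76°N:
f = 2Ω sin φ = 2 × 7.29×10⁻⁵ × sin 76° = 1.41×10⁻⁴ s⁻¹
Wind speed in SI: 11.7 knots = 6.02 m/s
Geostrophic balance rearranged: |∂P/∂n| = f ρ V_g
|∂P/∂n| = 1.41×10⁻⁴ × 0.722 × 6.02 = 6.15×10⁻⁴ Pa/m
Isobar spacing: Δn = ΔP/|∂P/∂n| = 800 Pa / 6.15×10⁻⁴ Pa/m = 1301269 m ≈ 1300 km

1300 km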